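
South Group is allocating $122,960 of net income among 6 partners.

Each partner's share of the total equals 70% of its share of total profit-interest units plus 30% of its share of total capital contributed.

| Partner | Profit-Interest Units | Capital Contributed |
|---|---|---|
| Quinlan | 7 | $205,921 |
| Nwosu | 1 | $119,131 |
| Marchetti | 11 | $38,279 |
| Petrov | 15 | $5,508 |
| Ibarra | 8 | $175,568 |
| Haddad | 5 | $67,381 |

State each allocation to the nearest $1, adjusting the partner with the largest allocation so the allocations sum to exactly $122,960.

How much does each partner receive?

Totals — profit-interest units 47, capital contributed 611,788.
Blended shares (70% profit-interest units + 30% capital contributed): Quinlan 0.2052; Nwosu 0.0733; Marchetti 0.1826; Petrov 0.2261; Ibarra 0.2052; Haddad 0.1075.
Proportional shares: Quinlan 25,235.32; Nwosu 9,014.37; Marchetti 22,452.56; Petrov 27,801.89; Ibarra 25,236.495; Haddad 13,219.36.
After rounding ($1): Quinlan $25,235; Nwosu $9,014; Marchetti $22,453; Petrov $27,802; Ibarra $25,236; Haddad $13,219. Sum = $122,959.
Difference $122,960 − $122,959 = +$1 applied to largest allocation (Petrov): Petrov becomes $27,803.

Quinlan: $25,235; Nwosu: $9,014; Marchetti: $22,453; Petrov: $27,803; Ibarra: $25,236; Haddad: $13,219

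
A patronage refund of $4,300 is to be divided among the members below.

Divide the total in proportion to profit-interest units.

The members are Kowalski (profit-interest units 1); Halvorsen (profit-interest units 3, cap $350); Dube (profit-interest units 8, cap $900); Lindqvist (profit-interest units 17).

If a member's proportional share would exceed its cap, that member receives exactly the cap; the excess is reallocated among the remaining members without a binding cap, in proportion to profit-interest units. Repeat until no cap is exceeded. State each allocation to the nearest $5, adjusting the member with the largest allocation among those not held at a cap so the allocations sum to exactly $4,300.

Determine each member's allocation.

Kowalski: $170 | Halvorsen: $350 | Dube: $900 | Lindqvist: $2,880

Total profit-interest units = 29.
Pro-rata shares before constraints: Kowalski 148.28; Halvorsen 444.83; Dube 1,186.21; Lindqvist 2,520.69.
Capped: Halvorsen ($350), Dube ($900); residual $3,050 reallocated over remaining profit-interest units 18.
Redistributed shares: Kowalski 169.44 → $170; Lindqvist 2,880.56 → $2,880.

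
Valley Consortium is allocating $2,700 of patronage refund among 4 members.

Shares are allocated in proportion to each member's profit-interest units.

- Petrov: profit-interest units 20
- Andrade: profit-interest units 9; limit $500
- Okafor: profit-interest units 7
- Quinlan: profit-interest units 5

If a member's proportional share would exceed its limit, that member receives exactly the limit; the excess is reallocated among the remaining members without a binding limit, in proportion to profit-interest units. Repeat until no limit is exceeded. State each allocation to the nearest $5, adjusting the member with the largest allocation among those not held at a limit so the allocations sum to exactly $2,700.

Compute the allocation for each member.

Combined profit-interest units = 41.
Pro-rata shares before constraints: Petrov 1,317.07; Andrade 592.68; Okafor 460.98; Quinlan 329.27.
Cap binds for Andrade ($500); residual $2,200 reallocated over remaining profit-interest units 32.
Shares after redistribution: Petrov 1,375.00 → $1,375; Okafor 481.25 → $480; Quinlan 343.75 → $345.

Petrov: $1,375 | Andrade: $500 | Okafor: $480 | Quinlan: $345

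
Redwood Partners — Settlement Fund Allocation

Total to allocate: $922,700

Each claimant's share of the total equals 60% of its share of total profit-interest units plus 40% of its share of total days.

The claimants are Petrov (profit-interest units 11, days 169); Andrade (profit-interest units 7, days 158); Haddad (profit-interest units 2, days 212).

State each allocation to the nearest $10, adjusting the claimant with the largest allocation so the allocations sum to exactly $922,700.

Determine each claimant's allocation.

Totals — profit-interest units 20, days 539.
Blended shares (60% profit-interest units + 40% days): Petrov 0.4554; Andrade 0.3273; Haddad 0.2173.
Proportional shares: Petrov 420,213.67; Andrade 301,957.43; Haddad 200,528.90.
Rounded to nearest $10: Petrov $420,210; Andrade $301,960; Haddad $200,530. Sum = $922,700.
No rounding difference to absorb.

Petrov: $420,210; Andrade: $301,960; Haddad: $200,530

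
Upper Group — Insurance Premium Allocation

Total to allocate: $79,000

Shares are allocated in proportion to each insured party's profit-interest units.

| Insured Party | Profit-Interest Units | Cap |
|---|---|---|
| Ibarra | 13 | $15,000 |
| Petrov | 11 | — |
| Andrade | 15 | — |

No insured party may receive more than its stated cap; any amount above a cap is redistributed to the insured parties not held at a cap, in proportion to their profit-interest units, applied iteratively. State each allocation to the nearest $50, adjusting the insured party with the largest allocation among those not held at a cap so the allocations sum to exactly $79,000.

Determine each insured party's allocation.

Ibarra: $15,000; Petrov: $27,100; Andrade: $36,900

Combined profit-interest units = 39.
Unconstrained shares: Ibarra 26,333.33; Petrov 22,282.05; Andrade 30,384.62.
Capped: Ibarra ($15,000); residual $64,000 reallocated over remaining profit-interest units 26.
Shares after redistribution: Petrov 27,076.92 → $27,100; Andrade 36,923.08 → $36,900.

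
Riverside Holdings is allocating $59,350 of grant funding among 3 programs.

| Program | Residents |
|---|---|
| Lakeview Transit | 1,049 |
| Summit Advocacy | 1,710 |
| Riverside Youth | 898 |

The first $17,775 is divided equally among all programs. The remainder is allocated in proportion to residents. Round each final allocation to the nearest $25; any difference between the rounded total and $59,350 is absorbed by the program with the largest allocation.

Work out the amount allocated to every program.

$17,775 shared equally gives $5,925 per program.
Remainder $41,575 by residents (total 3,657): Lakeview Transit 11,925.67 → $11,925; Summit Advocacy 19,440.32 → $19,450; Riverside Youth 10,209.01 → $10,200.
Totals: Lakeview Transit $5,925 + $11,925 = $17,850; Summit Advocacy $5,925 + $19,450 = $25,375; Riverside Youth $5,925 + $10,200 = $16,125.

Lakeview Transit: $17,850; Summit Advocacy: $25,375; Riverside Youth: $16,125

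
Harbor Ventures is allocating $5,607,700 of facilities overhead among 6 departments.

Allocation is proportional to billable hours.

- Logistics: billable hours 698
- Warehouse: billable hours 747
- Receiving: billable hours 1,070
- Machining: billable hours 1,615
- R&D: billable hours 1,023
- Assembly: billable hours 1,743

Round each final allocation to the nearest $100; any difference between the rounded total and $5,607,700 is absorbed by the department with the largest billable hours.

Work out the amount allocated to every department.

Billable hours total: 698 + 747 + 1,070 + 1,615 + 1,023 + 1,743 = 6,896.
Raw shares: Logistics 567,600.73; Warehouse 607,446.62; Receiving 870,104.26; Machining 1,313,288.21; R&D 831,884.73; Assembly 1,417,375.45.
After rounding ($100): Logistics $567,600; Warehouse $607,400; Receiving $870,100; Machining $1,313,300; R&D $831,900; Assembly $1,417,400. Sum = $5,607,700.
Rounded total matches; no reconciliation needed.

Logistics: $567,600 | Warehouse: $607,400 | Receiving: $870,100 | Machining: $1,313,300 | R&D: $831,900 | Assembly: $1,417,400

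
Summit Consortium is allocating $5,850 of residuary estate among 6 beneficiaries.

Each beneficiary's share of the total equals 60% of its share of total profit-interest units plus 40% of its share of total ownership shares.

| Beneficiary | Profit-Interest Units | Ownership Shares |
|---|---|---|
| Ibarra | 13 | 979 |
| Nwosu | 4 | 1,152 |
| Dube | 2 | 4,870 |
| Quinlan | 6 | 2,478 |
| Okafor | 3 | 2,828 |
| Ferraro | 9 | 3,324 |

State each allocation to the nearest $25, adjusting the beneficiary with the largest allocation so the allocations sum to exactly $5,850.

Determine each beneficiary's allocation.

Ibarra: $1,375 | Nwosu: $550 | Dube: $925 | Quinlan: $950 | Okafor: $700 | Ferraro: $1,350

Totals — profit-interest units 37, ownership shares 15,631.
Blended shares (60% profit-interest units + 40% ownership shares): Ibarra 0.2359; Nwosu 0.0943; Dube 0.1571; Quinlan 0.1607; Okafor 0.1210; Ferraro 0.2310.
Proportional shares: Ibarra 1,379.80; Nwosu 551.92; Dube 918.78; Quinlan 940.15; Okafor 707.95; Ferraro 1,351.39.
After rounding ($25): Ibarra $1,375; Nwosu $550; Dube $925; Quinlan $950; Okafor $700; Ferraro $1,350. Sum = $5,850.
Sum already equals the total — no adjustment.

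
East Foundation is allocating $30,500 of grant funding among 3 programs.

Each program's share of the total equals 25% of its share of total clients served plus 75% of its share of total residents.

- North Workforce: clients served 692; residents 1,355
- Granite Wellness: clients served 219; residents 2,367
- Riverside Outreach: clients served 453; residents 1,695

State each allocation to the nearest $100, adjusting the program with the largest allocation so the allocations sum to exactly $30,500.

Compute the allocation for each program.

Totals — clients served 1,364, residents 5,417.
Combined weights (25% clients served + 75% residents): North Workforce 0.3144; Granite Wellness 0.3679; Riverside Outreach 0.3177.
Raw shares: North Workforce 9,590.32; Granite Wellness 11,219.66; Riverside Outreach 9,690.02.
After rounding ($100): North Workforce $9,600; Granite Wellness $11,200; Riverside Outreach $9,700. Sum = $30,500.
Rounded total matches; no reconciliation needed.

North Workforce: $9,600; Granite Wellness: $11,200; Riverside Outreach: $9,700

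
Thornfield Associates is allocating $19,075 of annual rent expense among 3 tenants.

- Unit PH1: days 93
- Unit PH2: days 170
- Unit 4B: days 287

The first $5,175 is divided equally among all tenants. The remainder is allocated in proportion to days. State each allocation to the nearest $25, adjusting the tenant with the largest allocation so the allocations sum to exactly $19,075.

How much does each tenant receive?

$5,175 shared equally gives $1,725 per tenant.
Remainder $13,900 by days (total 550): Unit PH1 2,350.36 → $2,350; Unit PH2 4,296.36 → $4,300; Unit 4B 7,253.27 → $7,250.
Totals: Unit PH1 $1,725 + $2,350 = $4,075; Unit PH2 $1,725 + $4,300 = $6,025; Unit 4B $1,725 + $7,250 = $8,975.

Unit PH1: $4,075 · Unit PH2: $6,025 · Unit 4B: $8,975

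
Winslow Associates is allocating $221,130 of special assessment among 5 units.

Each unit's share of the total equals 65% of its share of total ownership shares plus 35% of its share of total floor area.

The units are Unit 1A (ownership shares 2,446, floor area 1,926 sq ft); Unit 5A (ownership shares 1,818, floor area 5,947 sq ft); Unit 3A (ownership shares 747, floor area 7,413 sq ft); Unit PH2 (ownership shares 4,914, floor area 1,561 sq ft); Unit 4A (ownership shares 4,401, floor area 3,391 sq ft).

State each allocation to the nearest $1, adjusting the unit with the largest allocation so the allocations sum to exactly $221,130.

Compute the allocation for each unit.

Ownership shares total 14,326; floor area total 20,238.
Blended shares (65% ownership shares + 35% floor area): Unit 1A 0.1443; Unit 5A 0.1853; Unit 3A 0.1621; Unit PH2 0.2500; Unit 4A 0.2583.
Proportional shares: Unit 1A 31,906.55; Unit 5A 40,983.13; Unit 3A 35,844.03; Unit PH2 55,272.44; Unit 4A 57,123.85.
Rounded to nearest $1: Unit 1A $31,907; Unit 5A $40,983; Unit 3A $35,844; Unit PH2 $55,272; Unit 4A $57,124. Sum = $221,130.
Sum already equals the total — no adjustment.

Unit 1A: $31,907 · Unit 5A: $40,983 · Unit 3A: $35,844 · Unit PH2: $55,272 · Unit 4A: $57,124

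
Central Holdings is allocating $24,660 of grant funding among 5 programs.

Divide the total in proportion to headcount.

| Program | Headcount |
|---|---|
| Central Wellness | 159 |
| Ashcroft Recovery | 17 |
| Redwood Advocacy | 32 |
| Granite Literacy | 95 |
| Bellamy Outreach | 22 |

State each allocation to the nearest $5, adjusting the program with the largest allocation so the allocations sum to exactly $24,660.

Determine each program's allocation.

Central Wellness: $12,060 · Ashcroft Recovery: $1,290 · Redwood Advocacy: $2,430 · Granite Literacy: $7,210 · Bellamy Outreach: $1,670

Combined headcount = 325.
Raw shares: Central Wellness 159/325 × $24,660 = 12,064.43; Ashcroft Recovery 17/325 × $24,660 = 1,289.91; Redwood Advocacy 32/325 × $24,660 = 2,428.06; Granite Literacy 95/325 × $24,660 = 7,208.31; Bellamy Outreach 22/325 × $24,660 = 1,669.29.
Rounded to nearest $5: Central Wellness $12,065; Ashcroft Recovery $1,290; Redwood Advocacy $2,430; Granite Literacy $7,210; Bellamy Outreach $1,670. Sum = $24,665.
Difference $24,660 − $24,665 = −$5 applied to largest allocation (Central Wellness): Central Wellness becomes $12,060.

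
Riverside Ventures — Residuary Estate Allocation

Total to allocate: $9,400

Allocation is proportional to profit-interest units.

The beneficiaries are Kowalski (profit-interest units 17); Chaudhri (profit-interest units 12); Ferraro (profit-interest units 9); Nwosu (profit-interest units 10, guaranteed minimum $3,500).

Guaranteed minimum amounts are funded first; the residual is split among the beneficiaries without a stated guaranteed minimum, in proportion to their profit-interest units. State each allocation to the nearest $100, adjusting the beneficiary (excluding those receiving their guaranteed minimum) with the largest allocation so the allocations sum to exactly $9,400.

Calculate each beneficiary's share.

Kowalski: $2,600; Chaudhri: $1,900; Ferraro: $1,400; Nwosu: $3,500

Fund the minimums — Nwosu $3,500. Remaining pool $5,900.
Remaining pool split over remaining profit-interest units 38: Kowalski 2,639.47 → $2,600; Chaudhri 1,863.16 → $1,900; Ferraro 1,397.37 → $1,400.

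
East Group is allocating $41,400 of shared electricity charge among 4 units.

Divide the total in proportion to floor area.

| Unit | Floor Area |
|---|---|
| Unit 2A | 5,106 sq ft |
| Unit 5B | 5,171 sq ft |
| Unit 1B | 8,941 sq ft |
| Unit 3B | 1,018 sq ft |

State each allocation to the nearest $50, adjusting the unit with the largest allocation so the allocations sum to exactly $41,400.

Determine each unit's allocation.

Unit 2A: $10,450; Unit 5B: $10,600; Unit 1B: $18,250; Unit 3B: $2,100

Sum of floor area: 20,236.
Proportional shares: Unit 2A 5,106/20,236 × $41,400 = 10,446.16; Unit 5B 5,171/20,236 × $41,400 = 10,579.14; Unit 1B 8,941/20,236 × $41,400 = 18,292.02; Unit 3B 1,018/20,236 × $41,400 = 2,082.68.
Rounded to nearest $50: Unit 2A $10,450; Unit 5B $10,600; Unit 1B $18,300; Unit 3B $2,100. Sum = $41,450.
Difference $41,400 − $41,450 = −$50 applied to largest allocation (Unit 1B): Unit 1B becomes $18,250.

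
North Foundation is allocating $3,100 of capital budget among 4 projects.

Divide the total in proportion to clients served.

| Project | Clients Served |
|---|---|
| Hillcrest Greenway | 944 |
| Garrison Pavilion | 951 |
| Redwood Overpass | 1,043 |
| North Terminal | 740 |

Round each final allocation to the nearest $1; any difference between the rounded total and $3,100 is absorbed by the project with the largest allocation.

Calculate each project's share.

Hillcrest Greenway: $796 | Garrison Pavilion: $802 | Redwood Overpass: $878 | North Terminal: $624

Clients served total: 3,678.
Raw shares: Hillcrest Greenway 944/3,678 × $3,100 = 795.65; Garrison Pavilion 951/3,678 × $3,100 = 801.55; Redwood Overpass 1,043/3,678 × $3,100 = 879.09; North Terminal 740/3,678 × $3,100 = 623.71.
After rounding ($1): Hillcrest Greenway $796; Garrison Pavilion $802; Redwood Overpass $879; North Terminal $624. Sum = $3,101.
Difference $3,100 − $3,101 = −$1 applied to largest allocation (Redwood Overpass): Redwood Overpass becomes $878.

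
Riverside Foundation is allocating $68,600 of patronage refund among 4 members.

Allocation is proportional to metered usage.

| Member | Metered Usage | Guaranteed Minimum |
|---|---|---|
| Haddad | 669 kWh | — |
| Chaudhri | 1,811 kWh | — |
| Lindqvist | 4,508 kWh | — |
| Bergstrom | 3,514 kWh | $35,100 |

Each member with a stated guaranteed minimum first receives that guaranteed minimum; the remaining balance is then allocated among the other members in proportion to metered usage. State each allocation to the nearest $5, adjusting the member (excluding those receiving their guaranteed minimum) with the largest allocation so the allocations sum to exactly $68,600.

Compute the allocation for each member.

Haddad: $3,205 · Chaudhri: $8,680 · Lindqvist: $21,615 · Bergstrom: $35,100

Minimums first: Bergstrom $35,100. Remaining pool $33,500.
Remaining pool split over remaining metered usage 6,988: Haddad 3,207.14 → $3,205; Chaudhri 8,681.81 → $8,680; Lindqvist 21,611.05 → $21,610.
Rounding difference +$5 applied to Lindqvist → $21,615.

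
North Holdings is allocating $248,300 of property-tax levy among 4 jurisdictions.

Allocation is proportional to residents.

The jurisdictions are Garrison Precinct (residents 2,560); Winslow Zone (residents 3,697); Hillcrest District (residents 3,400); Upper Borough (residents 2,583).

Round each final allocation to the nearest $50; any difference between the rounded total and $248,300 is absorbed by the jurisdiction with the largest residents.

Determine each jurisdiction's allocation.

Residents total: 2,560 + 3,697 + 3,400 + 2,583 = 12,240.
Unrounded shares: Garrison Precinct 51,932.03; Winslow Zone 74,997.15; Hillcrest District 68,972.22; Upper Borough 52,398.60.
Rounded to nearest $50: Garrison Precinct $51,950; Winslow Zone $75,000; Hillcrest District $68,950; Upper Borough $52,400. Sum = $248,300.
No rounding difference to absorb.

Garrison Precinct: $51,950 | Winslow Zone: $75,000 | Hillcrest District: $68,950 | Upper Borough: $52,400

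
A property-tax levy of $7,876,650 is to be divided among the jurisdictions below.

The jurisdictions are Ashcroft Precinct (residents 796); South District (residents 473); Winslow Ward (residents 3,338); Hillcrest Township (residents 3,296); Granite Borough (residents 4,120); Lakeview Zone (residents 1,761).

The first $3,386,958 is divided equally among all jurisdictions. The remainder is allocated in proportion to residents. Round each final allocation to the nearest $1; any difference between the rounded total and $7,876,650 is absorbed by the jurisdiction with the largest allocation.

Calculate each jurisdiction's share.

Ashcroft Precinct: $823,764 | South District: $718,557 | Winslow Ward: $1,651,738 | Hillcrest Township: $1,638,058 | Granite Borough: $1,906,451 | Lakeview Zone: $1,138,082

Equal tier: $3,386,958 ÷ 6 = $564,493 apiece.
Remainder $4,489,692 by residents (total 13,784): Ashcroft Precinct 259,271.24 → $259,271; South District 154,064.45 → $154,064; Winslow Ward 1,087,245.49 → $1,087,245; Hillcrest Township 1,073,565.35 → $1,073,565; Granite Borough 1,341,956.69 → $1,341,957; Lakeview Zone 573,588.77 → $573,589.
Rounding difference +$1 on remainder applied to Granite Borough.
Totals: Ashcroft Precinct $564,493 + $259,271 = $823,764; South District $564,493 + $154,064 = $718,557; Winslow Ward $564,493 + $1,087,245 = $1,651,738; Hillcrest Township $564,493 + $1,073,565 = $1,638,058; Granite Borough $564,493 + $1,341,958 = $1,906,451; Lakeview Zone $564,493 + $573,589 = $1,138,082.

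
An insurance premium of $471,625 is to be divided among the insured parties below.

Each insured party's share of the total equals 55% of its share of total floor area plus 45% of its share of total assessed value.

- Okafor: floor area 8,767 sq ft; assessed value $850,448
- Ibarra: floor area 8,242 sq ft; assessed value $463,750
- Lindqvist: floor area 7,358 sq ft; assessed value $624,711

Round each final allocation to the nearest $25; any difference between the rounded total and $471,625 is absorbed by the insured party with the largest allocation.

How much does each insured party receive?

Floor area total 24,367; assessed value total 1,938,909.
Blended shares (55% floor area + 45% assessed value): Okafor 0.3953; Ibarra 0.2937; Lindqvist 0.3111.
Unrounded shares: Okafor 186,416.53; Ibarra 138,500.13; Lindqvist 146,708.34.
Rounded to nearest $25: Okafor $186,425; Ibarra $138,500; Lindqvist $146,700. Sum = $471,625.
No rounding difference to absorb.

Okafor: $186,425; Ibarra: $138,500; Lindqvist: $146,700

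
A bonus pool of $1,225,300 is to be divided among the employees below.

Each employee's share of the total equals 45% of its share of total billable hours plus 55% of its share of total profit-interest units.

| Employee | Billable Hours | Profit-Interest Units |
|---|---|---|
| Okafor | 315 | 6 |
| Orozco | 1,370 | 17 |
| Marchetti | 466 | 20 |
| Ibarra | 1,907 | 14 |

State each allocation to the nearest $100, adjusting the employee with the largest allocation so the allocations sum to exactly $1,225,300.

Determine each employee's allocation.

Okafor: $113,700 · Orozco: $387,100 · Marchetti: $299,800 · Ibarra: $424,700

Billable hours total 4,058; profit-interest units total 57.
Composite weights (45% billable hours + 55% profit-interest units): Okafor 0.0928; Orozco 0.3160; Marchetti 0.2447; Ibarra 0.3466.
Proportional shares: Okafor 113,739.38; Orozco 387,142.38; Marchetti 299,779.64; Ibarra 424,638.60.
After rounding ($100): Okafor $113,700; Orozco $387,100; Marchetti $299,800; Ibarra $424,600. Sum = $1,225,200.
Difference $1,225,300 − $1,225,200 = +$100 applied to largest allocation (Ibarra): Ibarra becomes $424,700.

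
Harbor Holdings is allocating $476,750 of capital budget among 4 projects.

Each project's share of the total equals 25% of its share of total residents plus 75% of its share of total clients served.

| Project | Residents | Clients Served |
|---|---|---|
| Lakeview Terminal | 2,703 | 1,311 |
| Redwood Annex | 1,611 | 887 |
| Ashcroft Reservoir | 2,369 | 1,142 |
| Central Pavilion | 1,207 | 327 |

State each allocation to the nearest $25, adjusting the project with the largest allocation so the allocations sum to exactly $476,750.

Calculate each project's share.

Lakeview Terminal: $168,650 | Redwood Annex: $110,825 | Ashcroft Reservoir: $147,150 | Central Pavilion: $50,125

Totals — residents 7,890, clients served 3,667.
Composite weights (25% residents + 75% clients served): Lakeview Terminal 0.3538; Redwood Annex 0.2325; Ashcroft Reservoir 0.3086; Central Pavilion 0.1051.
Pro-rata amounts: Lakeview Terminal 168,665.14; Redwood Annex 110,825.76; Ashcroft Reservoir 147,140.81; Central Pavilion 50,118.29.
Rounded to nearest $25: Lakeview Terminal $168,675; Redwood Annex $110,825; Ashcroft Reservoir $147,150; Central Pavilion $50,125. Sum = $476,775.
Difference $476,750 − $476,775 = −$25 applied to largest allocation (Lakeview Terminal): Lakeview Terminal becomes $168,650.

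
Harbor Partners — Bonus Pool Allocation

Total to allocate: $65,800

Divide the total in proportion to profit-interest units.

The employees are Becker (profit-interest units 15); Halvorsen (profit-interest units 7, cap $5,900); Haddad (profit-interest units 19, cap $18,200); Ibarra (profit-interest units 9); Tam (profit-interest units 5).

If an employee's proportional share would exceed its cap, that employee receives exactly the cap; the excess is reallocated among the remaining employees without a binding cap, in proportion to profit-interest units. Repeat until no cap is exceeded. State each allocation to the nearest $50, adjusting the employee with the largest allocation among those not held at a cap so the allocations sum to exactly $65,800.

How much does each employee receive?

Becker: $21,550 · Halvorsen: $5,900 · Haddad: $18,200 · Ibarra: $12,950 · Tam: $7,200

Sum of profit-interest units: 55.
Pro-rata shares before constraints: Becker 17,945.45; Halvorsen 8,374.55; Haddad 22,730.91; Ibarra 10,767.27; Tam 5,981.82.
Cap binds for Halvorsen ($5,900), Haddad ($18,200); residual $41,700 reallocated over remaining profit-interest units 29.
Remaining shares: Becker 21,568.97 → $21,550; Ibarra 12,941.38 → $12,950; Tam 7,189.66 → $7,200.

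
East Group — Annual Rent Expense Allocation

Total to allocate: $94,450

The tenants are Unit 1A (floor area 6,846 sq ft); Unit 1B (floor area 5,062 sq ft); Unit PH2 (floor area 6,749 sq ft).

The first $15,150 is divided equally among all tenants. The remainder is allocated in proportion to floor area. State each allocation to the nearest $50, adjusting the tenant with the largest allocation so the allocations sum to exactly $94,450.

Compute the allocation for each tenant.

Unit 1A: $34,150; Unit 1B: $26,550; Unit PH2: $33,750

Equal tier: $15,150 ÷ 3 = $5,050 apiece.
Remainder $79,300 by floor area (total 18,657): Unit 1A 29,098.34 → $29,100; Unit 1B 21,515.60 → $21,500; Unit PH2 28,686.05 → $28,700.
Totals: Unit 1A $5,050 + $29,100 = $34,150; Unit 1B $5,050 + $21,500 = $26,550; Unit PH2 $5,050 + $28,700 = $33,750.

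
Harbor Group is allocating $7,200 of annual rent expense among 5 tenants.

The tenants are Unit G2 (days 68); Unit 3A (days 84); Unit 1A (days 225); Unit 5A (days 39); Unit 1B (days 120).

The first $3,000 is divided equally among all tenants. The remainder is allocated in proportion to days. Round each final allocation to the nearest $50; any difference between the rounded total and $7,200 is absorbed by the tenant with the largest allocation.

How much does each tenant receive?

First tranche $3,000 split equally: $600 each.
Remainder $4,200 by days (total 536): Unit G2 532.84 → $550; Unit 3A 658.21 → $650; Unit 1A 1,763.06 → $1,750; Unit 5A 305.60 → $300; Unit 1B 940.30 → $950.
Totals: Unit G2 $600 + $550 = $1,150; Unit 3A $600 + $650 = $1,250; Unit 1A $600 + $1,750 = $2,350; Unit 5A $600 + $300 = $900; Unit 1B $600 + $950 = $1,550.

Unit G2: $1,150; Unit 3A: $1,250; Unit 1A: $2,350; Unit 5A: $900; Unit 1B: $1,550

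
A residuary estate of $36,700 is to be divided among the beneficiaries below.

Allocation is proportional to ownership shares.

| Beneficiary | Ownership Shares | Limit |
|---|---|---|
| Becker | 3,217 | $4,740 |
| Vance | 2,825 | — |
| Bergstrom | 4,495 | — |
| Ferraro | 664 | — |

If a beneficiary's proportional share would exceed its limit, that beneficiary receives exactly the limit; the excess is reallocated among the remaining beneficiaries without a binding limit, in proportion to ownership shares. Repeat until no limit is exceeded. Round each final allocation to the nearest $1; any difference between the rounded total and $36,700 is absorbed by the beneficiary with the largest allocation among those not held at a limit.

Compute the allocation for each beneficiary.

Becker: $4,740 | Vance: $11,308 | Bergstrom: $17,994 | Ferraro: $2,658

Combined ownership shares = 11,201.
Unconstrained shares: Becker 10,540.48; Vance 9,256.09; Bergstrom 14,727.84; Ferraro 2,175.59.
Capped: Becker ($4,740); balance $31,960 reallocated over remaining ownership shares 7,984.
Shares after redistribution: Vance 11,308.49 → $11,308; Bergstrom 17,993.51 → $17,994; Ferraro 2,658.00 → $2,658.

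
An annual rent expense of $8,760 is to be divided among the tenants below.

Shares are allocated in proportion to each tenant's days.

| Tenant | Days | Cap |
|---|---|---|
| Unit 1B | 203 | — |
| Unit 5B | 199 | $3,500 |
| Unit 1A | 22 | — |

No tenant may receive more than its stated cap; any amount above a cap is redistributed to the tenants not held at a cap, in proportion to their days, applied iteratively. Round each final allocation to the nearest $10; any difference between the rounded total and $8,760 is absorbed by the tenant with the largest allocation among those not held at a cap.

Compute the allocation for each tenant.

Unit 1B: $4,750 | Unit 5B: $3,500 | Unit 1A: $510

Days total: 424.
Proportional shares (ignoring caps): Unit 1B 4,194.06; Unit 5B 4,111.42; Unit 1A 454.53.
Held at cap: Unit 5B ($3,500); residual $5,260 reallocated over remaining days 225.
Shares after redistribution: Unit 1B 4,745.69 → $4,750; Unit 1A 514.31 → $510.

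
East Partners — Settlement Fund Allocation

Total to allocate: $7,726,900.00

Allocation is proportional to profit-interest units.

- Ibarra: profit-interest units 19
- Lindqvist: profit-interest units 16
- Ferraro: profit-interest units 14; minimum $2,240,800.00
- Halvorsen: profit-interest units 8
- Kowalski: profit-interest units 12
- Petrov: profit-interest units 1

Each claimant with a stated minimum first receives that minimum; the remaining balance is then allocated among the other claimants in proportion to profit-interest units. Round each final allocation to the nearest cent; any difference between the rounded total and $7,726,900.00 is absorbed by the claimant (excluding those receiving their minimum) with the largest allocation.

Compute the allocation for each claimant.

Ibarra: $1,861,355.36 · Lindqvist: $1,567,457.14 · Ferraro: $2,240,800.00 · Halvorsen: $783,728.57 · Kowalski: $1,175,592.86 · Petrov: $97,966.07

Minimums first: Ferraro $2,240,800.00. Balance $5,486,100.00.
Balance split over remaining profit-interest units 56: Ibarra 1,861,355.3571 → $1,861,355.36; Lindqvist 1,567,457.1429 → $1,567,457.14; Halvorsen 783,728.5714 → $783,728.57; Kowalski 1,175,592.8571 → $1,175,592.86; Petrov 97,966.0714 → $97,966.07.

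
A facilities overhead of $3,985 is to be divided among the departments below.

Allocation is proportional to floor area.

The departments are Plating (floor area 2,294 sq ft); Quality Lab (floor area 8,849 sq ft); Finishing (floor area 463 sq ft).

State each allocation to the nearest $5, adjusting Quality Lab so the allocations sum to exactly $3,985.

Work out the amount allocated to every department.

Sum of floor area: 11,606.
Proportional shares: Plating 2,294/11,606 × $3,985 = 787.66; Quality Lab 8,849/11,606 × $3,985 = 3,038.37; Finishing 463/11,606 × $3,985 = 158.97.
After rounding ($5): Plating $790; Quality Lab $3,040; Finishing $160. Sum = $3,990.
Difference $3,985 − $3,990 = −$5 applied to Quality Lab: Quality Lab becomes $3,035.

Plating: $790; Quality Lab: $3,035; Finishing: $160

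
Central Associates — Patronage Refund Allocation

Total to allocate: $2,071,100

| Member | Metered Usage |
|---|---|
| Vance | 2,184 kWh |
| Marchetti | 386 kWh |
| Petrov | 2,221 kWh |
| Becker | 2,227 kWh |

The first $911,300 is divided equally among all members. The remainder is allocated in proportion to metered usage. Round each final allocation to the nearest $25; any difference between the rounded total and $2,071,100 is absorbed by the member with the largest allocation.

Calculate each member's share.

$911,300 shared equally gives $227,825 per member.
Remainder $1,159,800 by metered usage (total 7,018): Vance 360,929.50 → $360,925; Marchetti 63,790.65 → $63,800; Petrov 367,044.14 → $367,050; Becker 368,035.71 → $368,025.
Totals: Vance $227,825 + $360,925 = $588,750; Marchetti $227,825 + $63,800 = $291,625; Petrov $227,825 + $367,050 = $594,875; Becker $227,825 + $368,025 = $595,850.

Vance: $588,750; Marchetti: $291,625; Petrov: $594,875; Becker: $595,850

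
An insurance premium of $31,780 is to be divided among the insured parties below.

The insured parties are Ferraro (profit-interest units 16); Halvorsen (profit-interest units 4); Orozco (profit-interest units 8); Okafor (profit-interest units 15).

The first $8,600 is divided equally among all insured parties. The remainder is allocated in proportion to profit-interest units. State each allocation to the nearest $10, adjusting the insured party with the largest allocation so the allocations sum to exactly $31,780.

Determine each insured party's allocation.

$8,600 shared equally gives $2,150 per insured party.
Remainder $23,180 by profit-interest units (total 43): Ferraro 8,625.12 → $8,630; Halvorsen 2,156.28 → $2,160; Orozco 4,312.56 → $4,310; Okafor 8,086.05 → $8,090.
Rounding difference −$10 on remainder applied to Ferraro.
Totals: Ferraro $2,150 + $8,620 = $10,770; Halvorsen $2,150 + $2,160 = $4,310; Orozco $2,150 + $4,310 = $6,460; Okafor $2,150 + $8,090 = $10,240.

Ferraro: $10,770; Halvorsen: $4,310; Orozco: $6,460; Okafor: $10,240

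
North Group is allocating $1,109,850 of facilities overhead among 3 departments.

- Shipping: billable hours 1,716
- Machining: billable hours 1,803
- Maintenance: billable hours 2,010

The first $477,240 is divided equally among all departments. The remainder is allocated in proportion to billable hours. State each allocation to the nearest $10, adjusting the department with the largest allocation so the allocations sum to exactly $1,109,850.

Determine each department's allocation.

Shipping: $355,420 · Machining: $365,370 · Maintenance: $389,060

First tranche $477,240 split equally: $159,080 each.
Remainder $632,610 by billable hours (total 5,529): Shipping 196,339.08 → $196,340; Machining 206,293.33 → $206,290; Maintenance 229,977.59 → $229,980.
Totals: Shipping $159,080 + $196,340 = $355,420; Machining $159,080 + $206,290 = $365,370; Maintenance $159,080 + $229,980 = $389,060.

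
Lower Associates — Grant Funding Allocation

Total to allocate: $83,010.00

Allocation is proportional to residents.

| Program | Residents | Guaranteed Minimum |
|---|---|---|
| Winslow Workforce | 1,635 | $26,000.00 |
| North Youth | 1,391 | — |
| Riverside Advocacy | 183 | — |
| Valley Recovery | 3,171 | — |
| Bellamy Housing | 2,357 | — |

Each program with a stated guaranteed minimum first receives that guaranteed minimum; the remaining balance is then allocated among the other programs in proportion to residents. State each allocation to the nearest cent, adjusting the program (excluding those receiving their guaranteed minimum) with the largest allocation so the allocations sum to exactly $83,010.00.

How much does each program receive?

Fund the minimums — Winslow Workforce $26,000.00. Balance $57,010.00.
Balance split over remaining residents 7,102: North Youth 11,165.9969 → $11,166.00; Riverside Advocacy 1,468.9989 → $1,469.00; Valley Recovery 25,454.6198 → $25,454.62; Bellamy Housing 18,920.3844 → $18,920.38.

Winslow Workforce: $26,000.00 | North Youth: $11,166.00 | Riverside Advocacy: $1,469.00 | Valley Recovery: $25,454.62 | Bellamy Housing: $18,920.38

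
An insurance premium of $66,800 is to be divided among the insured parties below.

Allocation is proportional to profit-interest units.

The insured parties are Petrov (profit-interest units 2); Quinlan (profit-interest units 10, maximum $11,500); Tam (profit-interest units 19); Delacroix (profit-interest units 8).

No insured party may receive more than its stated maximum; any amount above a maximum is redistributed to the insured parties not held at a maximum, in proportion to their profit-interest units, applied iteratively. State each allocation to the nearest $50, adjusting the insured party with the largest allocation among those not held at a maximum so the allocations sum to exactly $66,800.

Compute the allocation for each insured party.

Combined profit-interest units = 39.
Pro-rata shares before constraints: Petrov 3,425.64; Quinlan 17,128.21; Tam 32,543.59; Delacroix 13,702.56.
Held at cap: Quinlan ($11,500); remaining pool $55,300 reallocated over remaining profit-interest units 29.
Remaining shares: Petrov 3,813.79 → $3,800; Tam 36,231.03 → $36,250; Delacroix 15,255.17 → $15,250.

Petrov: $3,800 | Quinlan: $11,500 | Tam: $36,250 | Delacroix: $15,250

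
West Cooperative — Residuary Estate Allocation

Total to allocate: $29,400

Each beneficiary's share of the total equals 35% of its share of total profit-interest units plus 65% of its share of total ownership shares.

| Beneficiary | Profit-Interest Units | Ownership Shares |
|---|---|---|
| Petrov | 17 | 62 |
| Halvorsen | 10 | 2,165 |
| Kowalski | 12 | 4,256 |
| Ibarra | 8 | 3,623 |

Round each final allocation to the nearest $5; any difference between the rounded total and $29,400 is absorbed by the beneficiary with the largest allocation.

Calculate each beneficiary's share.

Profit-interest units total 47; ownership shares total 10,106.
Combined weights (35% profit-interest units + 65% ownership shares): Petrov 0.1306; Halvorsen 0.2137; Kowalski 0.3631; Ibarra 0.2926.
Pro-rata amounts: Petrov 3,839.15; Halvorsen 6,283.28; Kowalski 10,675.14; Ibarra 8,602.42.
After rounding ($5): Petrov $3,840; Halvorsen $6,285; Kowalski $10,675; Ibarra $8,600. Sum = $29,400.
No rounding difference to absorb.

Petrov: $3,840 | Halvorsen: $6,285 | Kowalski: $10,675 | Ibarra: $8,600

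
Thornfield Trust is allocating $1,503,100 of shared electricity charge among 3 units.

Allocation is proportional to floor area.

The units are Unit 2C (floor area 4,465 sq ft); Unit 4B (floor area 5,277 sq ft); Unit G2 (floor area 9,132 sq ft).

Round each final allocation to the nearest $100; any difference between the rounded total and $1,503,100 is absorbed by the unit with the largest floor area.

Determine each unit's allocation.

Unit 2C: $355,600 | Unit 4B: $420,300 | Unit G2: $727,200

Floor area total: 18,874.
Raw shares: Unit 2C 4,465/18,874 × $1,503,100 = 355,586.60; Unit 4B 5,277/18,874 × $1,503,100 = 420,253.19; Unit G2 9,132/18,874 × $1,503,100 = 727,260.21.
Rounded to nearest $100: Unit 2C $355,600; Unit 4B $420,300; Unit G2 $727,300. Sum = $1,503,200.
Difference $1,503,100 − $1,503,200 = −$100 applied to largest floor area (Unit G2): Unit G2 becomes $727,200.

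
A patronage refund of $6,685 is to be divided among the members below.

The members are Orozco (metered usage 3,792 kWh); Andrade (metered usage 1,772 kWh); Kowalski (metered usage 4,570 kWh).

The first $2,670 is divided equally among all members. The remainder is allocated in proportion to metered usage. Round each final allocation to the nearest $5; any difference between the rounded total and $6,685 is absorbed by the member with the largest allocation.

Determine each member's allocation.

Orozco: $2,390 | Andrade: $1,590 | Kowalski: $2,705

$2,670 shared equally gives $890 per member.
Remainder $4,015 by metered usage (total 10,134): Orozco 1,502.36 → $1,500; Andrade 702.05 → $700; Kowalski 1,810.59 → $1,810.
Rounding difference +$5 on remainder applied to Kowalski.
Totals: Orozco $890 + $1,500 = $2,390; Andrade $890 + $700 = $1,590; Kowalski $890 + $1,815 = $2,705.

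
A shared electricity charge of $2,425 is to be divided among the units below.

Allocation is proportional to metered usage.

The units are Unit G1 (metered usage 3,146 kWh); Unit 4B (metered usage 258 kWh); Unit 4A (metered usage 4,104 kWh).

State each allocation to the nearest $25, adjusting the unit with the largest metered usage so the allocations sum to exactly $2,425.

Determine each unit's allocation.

Unit G1: $1,025; Unit 4B: $75; Unit 4A: $1,325

Metered usage total: 3,146 + 258 + 4,104 = 7,508.
Proportional shares: Unit G1 1,016.12; Unit 4B 83.33; Unit 4A 1,325.55.
After rounding ($25): Unit G1 $1,025; Unit 4B $75; Unit 4A $1,325. Sum = $2,425.
Rounded total matches; no reconciliation needed.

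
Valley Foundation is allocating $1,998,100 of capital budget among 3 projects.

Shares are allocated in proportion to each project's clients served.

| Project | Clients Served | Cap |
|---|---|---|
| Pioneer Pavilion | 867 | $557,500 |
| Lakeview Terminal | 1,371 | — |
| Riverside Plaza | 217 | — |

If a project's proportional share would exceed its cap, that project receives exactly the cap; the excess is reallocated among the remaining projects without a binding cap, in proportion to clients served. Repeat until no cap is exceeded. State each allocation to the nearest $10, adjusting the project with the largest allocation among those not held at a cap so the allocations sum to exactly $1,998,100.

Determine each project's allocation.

Combined clients served = 2,455.
Proportional shares (ignoring caps): Pioneer Pavilion 705,642.65; Lakeview Terminal 1,115,843.22; Riverside Plaza 176,614.13.
Capped: Pioneer Pavilion ($557,500); remaining pool $1,440,600 reallocated over remaining clients served 1,588.
Shares after redistribution: Lakeview Terminal 1,243,742.19 → $1,243,740; Riverside Plaza 196,857.81 → $196,860.

Pioneer Pavilion: $557,500 | Lakeview Terminal: $1,243,740 | Riverside Plaza: $196,860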